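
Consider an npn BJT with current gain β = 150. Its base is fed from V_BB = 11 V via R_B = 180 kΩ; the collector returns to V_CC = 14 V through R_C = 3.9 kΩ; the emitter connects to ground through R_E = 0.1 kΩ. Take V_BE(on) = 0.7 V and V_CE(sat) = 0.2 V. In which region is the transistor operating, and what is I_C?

saturation; I_C ≈ 3.4 mA

Assume active: I_B = (11 − 0.7)/(180 + 151×0.1) = 0.0528 mA, I_C = β·I_B = 7.92 mA.
Then V_CE = 14 − 7.92×3.9 − 7.97×0.1 = -17.7 V < 0.2 V — the active assumption fails.
Re-solve with V_CE = 0.2 V. KCL at the emitter: V_E/R_E = (V_BB−0.7−V_E)/R_B + (V_CC−0.2−V_E)/R_C, giving V_E = 0.35 V.
I_C = (V_CC − 0.2 − V_E)/R_C = (13.8 − 0.35)/3.9 = 3.45 mA.
Check: I_B = (10.3 − 0.35)/180 = 0.0553 mA, and β·I_B = 8.29 mA > I_C, confirming saturation.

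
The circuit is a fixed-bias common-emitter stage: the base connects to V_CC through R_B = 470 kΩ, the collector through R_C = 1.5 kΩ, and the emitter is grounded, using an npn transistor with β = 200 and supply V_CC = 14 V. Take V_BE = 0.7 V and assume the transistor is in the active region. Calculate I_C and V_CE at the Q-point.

Base loop: V_CC = I_B·R_B + V_BE, so I_B = (14 − 0.7)/470 kΩ = 0.0283 mA.
In the active region I_C = β·I_B = 200 × 0.0283 = 5.66 mA.
Collector loop: V_CE = V_CC − I_C·R_C = 14 − 5.66×1.5 = 5.51 V.
Since V_CE = 5.51 V > V_CE(sat) ≈ 0.2 V, the transistor is in the active region as assumed.

I_C ≈ 5.7 mA, V_CE ≈ 5.5 V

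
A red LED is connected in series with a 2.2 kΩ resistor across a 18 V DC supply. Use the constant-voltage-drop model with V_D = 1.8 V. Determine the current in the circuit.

I ≈ 7.4 mA

KVL around the loop: 18 = V_D + I·R = 1.8 + I × 2.2 kΩ.
So I = (18 − 1.8) / 2.2 kΩ = 16.2 / 2.2 = 7.36 mA.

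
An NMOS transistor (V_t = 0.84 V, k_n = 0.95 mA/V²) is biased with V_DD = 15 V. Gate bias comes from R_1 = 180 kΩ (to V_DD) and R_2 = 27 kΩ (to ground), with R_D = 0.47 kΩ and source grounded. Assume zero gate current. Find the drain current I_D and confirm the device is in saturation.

V_G = V_DD·R_2/(R_1+R_2) = 15×27/207 = 1.96 V. With the source grounded, V_GS = V_G = 1.96 V.
Assume saturation: I_D = (k_n/2)(V_GS − V_t)² = (0.95/2)×(1.96 − 0.84)² = 0.475×1.12² = 0.592 mA.
V_DS = V_DD − I_D·R_D = 15 − 0.592×0.47 = 14.7 V.
Saturation requires V_DS ≥ V_GS − V_t = 1.12 V; 14.7 ≥ 1.12 ✓.

I_D ≈ 0.59 mA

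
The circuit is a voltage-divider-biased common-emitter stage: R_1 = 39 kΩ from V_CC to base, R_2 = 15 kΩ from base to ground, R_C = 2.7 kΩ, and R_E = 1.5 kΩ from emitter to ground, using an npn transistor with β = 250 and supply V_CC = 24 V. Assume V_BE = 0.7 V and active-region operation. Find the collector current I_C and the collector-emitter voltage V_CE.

Thevenize the base divider: V_Th = V_CC·R_2/(R_1+R_2) = 24×15/54 = 6.67 V, R_Th = R_1‖R_2 = 10.8 kΩ.
Base-emitter loop: V_Th = I_B·R_Th + V_BE + (β+1)I_B·R_E, so I_B = (6.67 − 0.7) / (10.8 + 251×1.5) = 0.0154 mA.
I_C = β·I_B = 250×0.0154 = 3.85 mA, and I_E = (β+1)I_B = 3.87 mA.
V_CE = V_CC − I_C·R_C − I_E·R_E = 24 − 3.85×2.7 − 3.87×1.5 = 7.8 V.
V_CE = 7.8 V > 0.2 V confirms active-region operation.

I_C ≈ 3.9 mA, V_CE ≈ 7.8 V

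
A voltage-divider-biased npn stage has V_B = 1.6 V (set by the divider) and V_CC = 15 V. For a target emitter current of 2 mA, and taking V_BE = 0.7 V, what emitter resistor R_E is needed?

V_E = V_B − V_BE = 1.6 − 0.7 = 0.9 V.
R_E = V_E / I_E = 0.9 / 2 = 0.45 kΩ.

R_E ≈ 0.45 kΩ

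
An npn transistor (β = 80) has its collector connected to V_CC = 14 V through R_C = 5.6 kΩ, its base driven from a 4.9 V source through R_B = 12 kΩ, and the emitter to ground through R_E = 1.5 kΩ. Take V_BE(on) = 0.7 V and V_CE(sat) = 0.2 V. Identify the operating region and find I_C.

saturation; I_C ≈ 1.9 mA

Assume active: I_B = (4.9 − 0.7)/(12 + 81×1.5) = 0.0315 mA, I_C = β·I_B = 2.52 mA.
Then V_CE = 14 − 2.52×5.6 − 2.55×1.5 = -3.92 V < 0.2 V — the active assumption fails.
Re-solve with V_CE = 0.2 V. KCL at the emitter: V_E/R_E = (V_BB−0.7−V_E)/R_B + (V_CC−0.2−V_E)/R_C, giving V_E = 3.03 V.
I_C = (V_CC − 0.2 − V_E)/R_C = (13.8 − 3.03)/5.6 = 1.92 mA.
Check: I_B = (4.2 − 3.03)/12 = 0.0974 mA, and β·I_B = 7.79 mA > I_C, confirming saturation.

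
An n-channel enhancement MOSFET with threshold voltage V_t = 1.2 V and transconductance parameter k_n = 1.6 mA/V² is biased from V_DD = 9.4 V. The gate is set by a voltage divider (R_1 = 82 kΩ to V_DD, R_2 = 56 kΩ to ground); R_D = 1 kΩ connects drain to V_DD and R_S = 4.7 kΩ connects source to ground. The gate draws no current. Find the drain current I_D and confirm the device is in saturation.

V_G = V_DD·R_2/(R_1+R_2) = 9.4×56/138 = 3.81 V.
Assume saturation: I_D = (k_n/2)(V_GS − V_t)² with V_GS = V_G − I_D·R_S = 3.81 − 4.7·I_D.
Substituting gives 17.7·I_D² − 20.7·I_D + 5.47 = 0, with roots I_D = 0.405 or 0.764 mA.
The root I_D = 0.764 mA gives V_GS = 0.223 V ≤ V_t, so take I_D = 0.405 mA.
Then V_GS = 1.91 V and V_DS = V_DD − I_D(R_D+R_S) = 9.4 − 0.405×5.7 = 7.09 V.
Saturation requires V_DS ≥ V_GS − V_t = 0.711 V; 7.09 ≥ 0.711 ✓.

I_D ≈ 0.4 mA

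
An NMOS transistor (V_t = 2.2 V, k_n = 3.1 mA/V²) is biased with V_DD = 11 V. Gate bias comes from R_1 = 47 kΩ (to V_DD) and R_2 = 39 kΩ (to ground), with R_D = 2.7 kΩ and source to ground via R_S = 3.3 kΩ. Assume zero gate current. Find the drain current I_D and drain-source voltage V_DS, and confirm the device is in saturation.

I_D ≈ 0.65 mA, V_DS ≈ 7.1 V

V_G = V_DD·R_2/(R_1+R_2) = 11×39/86 = 4.99 V.
Assume saturation: I_D = (k_n/2)(V_GS − V_t)² with V_GS = V_G − I_D·R_S = 4.99 − 3.3·I_D.
Substituting gives 16.9·I_D² − 29.5·I_D + 12.1 = 0, with roots I_D = 0.649 or 1.1 mA.
The root I_D = 1.1 mA gives V_GS = 1.36 V ≤ V_t, so take I_D = 0.649 mA.
Then V_GS = 2.85 V and V_DS = V_DD − I_D(R_D+R_S) = 11 − 0.649×6 = 7.11 V.
Saturation requires V_DS ≥ V_GS − V_t = 0.647 V; 7.11 ≥ 0.647 ✓.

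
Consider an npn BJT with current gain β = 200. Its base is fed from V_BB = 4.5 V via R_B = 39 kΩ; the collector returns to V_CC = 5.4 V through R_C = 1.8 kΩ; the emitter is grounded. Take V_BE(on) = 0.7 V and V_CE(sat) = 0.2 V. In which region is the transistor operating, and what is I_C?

Assume active: I_B = (4.5 − 0.7)/39 = 0.0974 mA, giving I_C = β·I_B = 19.5 mA.
But then V_CE = 5.4 − 19.5×1.8 = -29.7 V < V_CE(sat) = 0.2 V — impossible in the active region.
So the transistor is saturated. With V_CE = 0.2 V, I_C = (V_CC − 0.2)/R_C = 5.2/1.8 = 2.89 mA.
Check: β·I_B = 19.5 mA > I_C = 2.89 mA, confirming saturation.

saturation; I_C ≈ 2.9 mA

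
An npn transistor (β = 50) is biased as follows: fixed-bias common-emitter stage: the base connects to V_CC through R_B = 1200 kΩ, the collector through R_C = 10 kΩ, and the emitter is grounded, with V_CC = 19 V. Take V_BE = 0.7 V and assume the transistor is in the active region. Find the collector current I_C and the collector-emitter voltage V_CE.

Base loop: V_CC = I_B·R_B + V_BE, so I_B = (19 − 0.7)/1200 kΩ = 0.0153 mA.
In the active region I_C = β·I_B = 50 × 0.0153 = 0.763 mA.
Collector loop: V_CE = V_CC − I_C·R_C = 19 − 0.763×10 = 11.4 V.
Since V_CE = 11.4 V > V_CE(sat) ≈ 0.2 V, the transistor is in the active region as assumed.

I_C ≈ 0.76 mA, V_CE ≈ 11 V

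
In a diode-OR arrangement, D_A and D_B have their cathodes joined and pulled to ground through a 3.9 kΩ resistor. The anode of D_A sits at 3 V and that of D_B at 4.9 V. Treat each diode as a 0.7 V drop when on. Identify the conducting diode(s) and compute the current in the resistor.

Only D_B conducts; I_R ≈ 1.1 mA

Assume both conduct. Then node N would need to be at both 3−0.7 = 2.3 V and 4.9−0.7 = 4.2 V, which is impossible.
Assume only D_B conducts: V_N = 4.9 − 0.7 = 4.2 V, so I_R = 4.2/3.9 = 1.08 mA.
Check D_A: its anode-to-cathode voltage is 3 − 4.2 = -1.2 V < 0.7 V, so it is off. The assumption is consistent.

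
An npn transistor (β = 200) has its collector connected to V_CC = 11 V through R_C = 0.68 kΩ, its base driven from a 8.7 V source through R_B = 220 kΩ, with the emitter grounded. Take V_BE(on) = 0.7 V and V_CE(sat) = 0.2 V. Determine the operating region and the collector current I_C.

active; I_C ≈ 7.3 mA

Assume active. Base-emitter loop: I_B = (V_BB − V_BE)/R_B = (8.7 − 0.7)/220 = 0.0364 mA.
I_C = β·I_B = 200×0.0364 = 7.27 mA.
V_CE = V_CC − I_C·R_C = 11 − 7.27×0.68 = 6.05 V > V_CE(sat), so the active-region assumption holds.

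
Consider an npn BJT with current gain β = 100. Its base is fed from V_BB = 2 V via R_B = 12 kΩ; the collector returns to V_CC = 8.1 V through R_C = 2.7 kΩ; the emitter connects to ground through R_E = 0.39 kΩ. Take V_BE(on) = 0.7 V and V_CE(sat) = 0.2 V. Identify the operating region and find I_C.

active; I_C ≈ 2.5 mA

Assume active. Base-emitter loop: I_B = (V_BB − V_BE)/(R_B + (β+1)R_E) = (2 − 0.7)/(12 + 101×0.39) = 0.0253 mA.
I_C = β·I_B = 100×0.0253 = 2.53 mA.
V_CE = V_CC − I_C·R_C − I_E·R_E = 8.1 − 2.53×2.7 − 2.55×0.39 = 0.273 V > V_CE(sat), so the active-region assumption holds.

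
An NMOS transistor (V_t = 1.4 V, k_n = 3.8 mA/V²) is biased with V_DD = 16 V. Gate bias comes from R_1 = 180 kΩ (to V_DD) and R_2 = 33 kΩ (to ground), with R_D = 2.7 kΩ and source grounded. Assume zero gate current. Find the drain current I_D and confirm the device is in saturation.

I_D ≈ 2.2 mA

V_G = V_DD·R_2/(R_1+R_2) = 16×33/213 = 2.48 V. With the source grounded, V_GS = V_G = 2.48 V.
Assume saturation: I_D = (k_n/2)(V_GS − V_t)² = (3.8/2)×(2.48 − 1.4)² = 1.9×1.08² = 2.21 mA.
V_DS = V_DD − I_D·R_D = 16 − 2.21×2.7 = 10 V.
Saturation requires V_DS ≥ V_GS − V_t = 1.08 V; 10 ≥ 1.08 ✓.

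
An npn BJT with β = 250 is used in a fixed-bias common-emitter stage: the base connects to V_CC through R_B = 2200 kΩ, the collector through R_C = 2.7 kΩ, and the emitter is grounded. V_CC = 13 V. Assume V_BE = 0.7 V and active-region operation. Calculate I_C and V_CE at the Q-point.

I_C ≈ 1.4 mA, V_CE ≈ 9.2 V

Base loop: V_CC = I_B·R_B + V_BE, so I_B = (13 − 0.7)/2200 kΩ = 0.00559 mA.
In the active region I_C = β·I_B = 250 × 0.00559 = 1.4 mA.
Collector loop: V_CE = V_CC − I_C·R_C = 13 − 1.4×2.7 = 9.23 V.
Since V_CE = 9.23 V > V_CE(sat) ≈ 0.2 V, the transistor is in the active region as assumed.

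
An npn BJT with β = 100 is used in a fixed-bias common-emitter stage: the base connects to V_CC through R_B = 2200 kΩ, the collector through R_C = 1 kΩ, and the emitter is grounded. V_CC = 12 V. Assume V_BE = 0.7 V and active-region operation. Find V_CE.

Base loop: V_CC = I_B·R_B + V_BE, so I_B = (12 − 0.7)/2200 kΩ = 0.00514 mA.
In the active region I_C = β·I_B = 100 × 0.00514 = 0.514 mA.
Collector loop: V_CE = V_CC − I_C·R_C = 12 − 0.514×1 = 11.5 V.
Since V_CE = 11.5 V > V_CE(sat) ≈ 0.2 V, the transistor is in the active region as assumed.

V_CE ≈ 11 V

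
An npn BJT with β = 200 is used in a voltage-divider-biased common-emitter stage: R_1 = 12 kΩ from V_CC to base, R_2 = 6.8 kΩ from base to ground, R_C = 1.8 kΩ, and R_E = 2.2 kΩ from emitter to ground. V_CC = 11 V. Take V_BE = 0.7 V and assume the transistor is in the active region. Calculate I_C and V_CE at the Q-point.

Thevenize the base divider: V_Th = V_CC·R_2/(R_1+R_2) = 11×6.8/18.8 = 3.98 V, R_Th = R_1‖R_2 = 4.34 kΩ.
Base-emitter loop: V_Th = I_B·R_Th + V_BE + (β+1)I_B·R_E, so I_B = (3.98 − 0.7) / (4.34 + 201×2.2) = 0.00734 mA.
I_C = β·I_B = 200×0.00734 = 1.47 mA, and I_E = (β+1)I_B = 1.48 mA.
V_CE = V_CC − I_C·R_C − I_E·R_E = 11 − 1.47×1.8 − 1.48×2.2 = 5.11 V.
V_CE = 5.11 V > 0.2 V confirms active-region operation.

I_C ≈ 1.5 mA, V_CE ≈ 5.1 V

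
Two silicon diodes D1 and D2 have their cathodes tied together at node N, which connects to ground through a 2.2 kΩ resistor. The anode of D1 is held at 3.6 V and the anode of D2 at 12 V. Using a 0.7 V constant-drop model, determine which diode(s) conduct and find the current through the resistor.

Assume both conduct. Then node N would need to be at both 3.6−0.7 = 2.9 V and 12−0.7 = 11.3 V, which is impossible.
Assume only D2 conducts: V_N = 12 − 0.7 = 11.3 V, so I_R = 11.3/2.2 = 5.14 mA.
Check D1: its anode-to-cathode voltage is 3.6 − 11.3 = -7.7 V < 0.7 V, so it is off. The assumption is consistent.

Only D2 conducts; I_R ≈ 5.1 mA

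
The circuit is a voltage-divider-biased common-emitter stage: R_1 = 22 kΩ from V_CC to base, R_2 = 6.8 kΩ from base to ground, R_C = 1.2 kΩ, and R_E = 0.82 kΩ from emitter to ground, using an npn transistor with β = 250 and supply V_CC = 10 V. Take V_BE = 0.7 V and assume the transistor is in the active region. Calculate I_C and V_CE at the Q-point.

I_C ≈ 2 mA, V_CE ≈ 6 V

Thevenize the base divider: V_Th = V_CC·R_2/(R_1+R_2) = 10×6.8/28.8 = 2.36 V, R_Th = R_1‖R_2 = 5.19 kΩ.
Base-emitter loop: V_Th = I_B·R_Th + V_BE + (β+1)I_B·R_E, so I_B = (2.36 − 0.7) / (5.19 + 251×0.82) = 0.00787 mA.
I_C = β·I_B = 250×0.00787 = 1.97 mA, and I_E = (β+1)I_B = 1.98 mA.
V_CE = V_CC − I_C·R_C − I_E·R_E = 10 − 1.97×1.2 − 1.98×0.82 = 6.02 V.
V_CE = 6.02 V > 0.2 V confirms active-region operation.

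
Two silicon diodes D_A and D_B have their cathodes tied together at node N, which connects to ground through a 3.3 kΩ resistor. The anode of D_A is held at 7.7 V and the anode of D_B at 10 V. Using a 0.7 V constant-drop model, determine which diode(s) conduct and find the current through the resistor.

Only D_B conducts; I_R ≈ 2.8 mA

Assume both conduct. Then node N would need to be at both 7.7−0.7 = 7 V and 10−0.7 = 9.3 V, which is impossible.
Assume only D_B conducts: V_N = 10 − 0.7 = 9.3 V, so I_R = 9.3/3.3 = 2.82 mA.
Check D_A: its anode-to-cathode voltage is 7.7 − 9.3 = -1.6 V < 0.7 V, so it is off. The assumption is consistent.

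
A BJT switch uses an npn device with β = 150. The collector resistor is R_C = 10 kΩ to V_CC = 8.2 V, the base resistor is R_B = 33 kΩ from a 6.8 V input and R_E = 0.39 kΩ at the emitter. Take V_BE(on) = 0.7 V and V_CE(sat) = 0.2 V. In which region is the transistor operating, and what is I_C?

Assume active: I_B = (6.8 − 0.7)/(33 + 151×0.39) = 0.0664 mA, I_C = β·I_B = 9.96 mA.
Then V_CE = 8.2 − 9.96×10 − 10×0.39 = -95.3 V < 0.2 V — the active assumption fails.
Re-solve with V_CE = 0.2 V. KCL at the emitter: V_E/R_E = (V_BB−0.7−V_E)/R_B + (V_CC−0.2−V_E)/R_C, giving V_E = 0.366 V.
I_C = (V_CC − 0.2 − V_E)/R_C = (8 − 0.366)/10 = 0.763 mA.
Check: I_B = (6.1 − 0.366)/33 = 0.174 mA, and β·I_B = 26.1 mA > I_C, confirming saturation.

saturation; I_C ≈ 0.76 mA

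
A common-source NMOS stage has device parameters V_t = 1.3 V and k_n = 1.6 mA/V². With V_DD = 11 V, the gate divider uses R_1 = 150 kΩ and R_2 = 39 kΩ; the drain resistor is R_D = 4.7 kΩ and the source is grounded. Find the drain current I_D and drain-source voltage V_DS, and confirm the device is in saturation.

I_D ≈ 0.75 mA, V_DS ≈ 7.5 V

V_G = V_DD·R_2/(R_1+R_2) = 11×39/189 = 2.27 V. With the source grounded, V_GS = V_G = 2.27 V.
Assume saturation: I_D = (k_n/2)(V_GS − V_t)² = (1.6/2)×(2.27 − 1.3)² = 0.8×0.97² = 0.752 mA.
V_DS = V_DD − I_D·R_D = 11 − 0.752×4.7 = 7.46 V.
Saturation requires V_DS ≥ V_GS − V_t = 0.97 V; 7.46 ≥ 0.97 ✓.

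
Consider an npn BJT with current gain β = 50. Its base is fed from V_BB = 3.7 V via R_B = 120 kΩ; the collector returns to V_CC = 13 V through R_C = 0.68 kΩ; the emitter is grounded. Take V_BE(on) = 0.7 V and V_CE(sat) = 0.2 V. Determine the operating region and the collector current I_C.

Assume active. Base-emitter loop: I_B = (V_BB − V_BE)/R_B = (3.7 − 0.7)/120 = 0.025 mA.
I_C = β·I_B = 50×0.025 = 1.25 mA.
V_CE = V_CC − I_C·R_C = 13 − 1.25×0.68 = 12.2 V > V_CE(sat), so the active-region assumption holds.

active; I_C ≈ 1.2 mA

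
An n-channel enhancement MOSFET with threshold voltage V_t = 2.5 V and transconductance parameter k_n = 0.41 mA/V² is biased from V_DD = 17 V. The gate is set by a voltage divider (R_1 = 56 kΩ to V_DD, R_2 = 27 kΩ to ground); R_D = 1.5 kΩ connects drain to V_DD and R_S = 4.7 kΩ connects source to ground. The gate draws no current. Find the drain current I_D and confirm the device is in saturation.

V_G = V_DD·R_2/(R_1+R_2) = 17×27/83 = 5.53 V.
Assume saturation: I_D = (k_n/2)(V_GS − V_t)² with V_GS = V_G − I_D·R_S = 5.53 − 4.7·I_D.
Substituting gives 4.53·I_D² − 6.84·I_D + 1.88 = 0, with roots I_D = 0.362 or 1.15 mA.
The root I_D = 1.15 mA gives V_GS = 0.133 V ≤ V_t, so take I_D = 0.362 mA.
Then V_GS = 3.83 V and V_DS = V_DD − I_D(R_D+R_S) = 17 − 0.362×6.2 = 14.8 V.
Saturation requires V_DS ≥ V_GS − V_t = 1.33 V; 14.8 ≥ 1.33 ✓.

I_D ≈ 0.36 mA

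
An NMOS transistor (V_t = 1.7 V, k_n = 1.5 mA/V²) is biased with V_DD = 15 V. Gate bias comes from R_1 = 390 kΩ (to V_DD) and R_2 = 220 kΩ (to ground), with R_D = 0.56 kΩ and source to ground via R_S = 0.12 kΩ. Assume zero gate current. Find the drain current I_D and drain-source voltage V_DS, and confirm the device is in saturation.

V_G = V_DD·R_2/(R_1+R_2) = 15×220/610 = 5.41 V.
Assume saturation: I_D = (k_n/2)(V_GS − V_t)² with V_GS = V_G − I_D·R_S = 5.41 − 0.12·I_D.
Substituting gives 0.0108·I_D² − 1.67·I_D + 10.3 = 0, with roots I_D = 6.46 or 148 mA.
The root I_D = 148 mA gives V_GS = -12.3 V ≤ V_t, so take I_D = 6.46 mA.
Then V_GS = 4.63 V and V_DS = V_DD − I_D(R_D+R_S) = 15 − 6.46×0.68 = 10.6 V.
Saturation requires V_DS ≥ V_GS − V_t = 2.93 V; 10.6 ≥ 2.93 ✓.

I_D ≈ 6.5 mA, V_DS ≈ 11 V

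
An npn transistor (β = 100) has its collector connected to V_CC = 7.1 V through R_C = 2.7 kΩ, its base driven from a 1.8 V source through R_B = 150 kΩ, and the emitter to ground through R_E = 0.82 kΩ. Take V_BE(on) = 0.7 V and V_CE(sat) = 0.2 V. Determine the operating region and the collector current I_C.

Assume active. Base-emitter loop: I_B = (V_BB − V_BE)/(R_B + (β+1)R_E) = (1.8 − 0.7)/(150 + 101×0.82) = 0.00472 mA.
I_C = β·I_B = 100×0.00472 = 0.472 mA.
V_CE = V_CC − I_C·R_C − I_E·R_E = 7.1 − 0.472×2.7 − 0.477×0.82 = 5.43 V > V_CE(sat), so the active-region assumption holds.

active; I_C ≈ 0.47 mA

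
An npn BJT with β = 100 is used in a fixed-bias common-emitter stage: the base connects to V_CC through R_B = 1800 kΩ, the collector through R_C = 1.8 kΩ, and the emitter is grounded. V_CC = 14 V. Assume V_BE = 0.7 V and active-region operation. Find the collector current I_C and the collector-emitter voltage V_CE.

I_C ≈ 0.74 mA, V_CE ≈ 13 V

Base loop: V_CC = I_B·R_B + V_BE, so I_B = (14 − 0.7)/1800 kΩ = 0.00739 mA.
In the active region I_C = β·I_B = 100 × 0.00739 = 0.739 mA.
Collector loop: V_CE = V_CC − I_C·R_C = 14 − 0.739×1.8 = 12.7 V.
Since V_CE = 12.7 V > V_CE(sat) ≈ 0.2 V, the transistor is in the active region as assumed.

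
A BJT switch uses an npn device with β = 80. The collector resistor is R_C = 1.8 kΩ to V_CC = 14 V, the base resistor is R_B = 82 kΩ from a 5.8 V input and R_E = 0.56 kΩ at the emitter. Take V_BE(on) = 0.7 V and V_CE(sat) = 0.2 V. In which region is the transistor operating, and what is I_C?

Assume active. Base-emitter loop: I_B = (V_BB − V_BE)/(R_B + (β+1)R_E) = (5.8 − 0.7)/(82 + 81×0.56) = 0.04 mA.
I_C = β·I_B = 80×0.04 = 3.2 mA.
V_CE = V_CC − I_C·R_C − I_E·R_E = 14 − 3.2×1.8 − 3.24×0.56 = 6.42 V > V_CE(sat), so the active-region assumption holds.

active; I_C ≈ 3.2 mA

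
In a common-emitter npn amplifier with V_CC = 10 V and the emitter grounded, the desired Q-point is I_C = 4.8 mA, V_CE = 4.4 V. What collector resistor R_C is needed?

R_C ≈ 1.2 kΩ

Collector loop: V_CC = I_C·R_C + V_CE.
R_C = (V_CC − V_CE)/I_C = (10 − 4.4)/4.8 = 1.17 kΩ.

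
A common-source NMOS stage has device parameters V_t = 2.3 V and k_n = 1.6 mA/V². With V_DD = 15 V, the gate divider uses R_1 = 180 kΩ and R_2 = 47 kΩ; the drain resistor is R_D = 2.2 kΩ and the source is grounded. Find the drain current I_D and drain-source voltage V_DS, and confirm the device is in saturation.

V_G = V_DD·R_2/(R_1+R_2) = 15×47/227 = 3.11 V. With the source grounded, V_GS = V_G = 3.11 V.
Assume saturation: I_D = (k_n/2)(V_GS − V_t)² = (1.6/2)×(3.11 − 2.3)² = 0.8×0.806² = 0.519 mA.
V_DS = V_DD − I_D·R_D = 15 − 0.519×2.2 = 13.9 V.
Saturation requires V_DS ≥ V_GS − V_t = 0.806 V; 13.9 ≥ 0.806 ✓.

I_D ≈ 0.52 mA, V_DS ≈ 14 V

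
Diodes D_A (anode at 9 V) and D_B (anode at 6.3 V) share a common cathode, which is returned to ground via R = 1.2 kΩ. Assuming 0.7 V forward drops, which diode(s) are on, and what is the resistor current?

Assume both conduct. Then node N would need to be at both 9−0.7 = 8.3 V and 6.3−0.7 = 5.6 V, which is impossible.
Assume only D_A conducts: V_N = 9 − 0.7 = 8.3 V, so I_R = 8.3/1.2 = 6.92 mA.
Check D_B: its anode-to-cathode voltage is 6.3 − 8.3 = -2 V < 0.7 V, so it is off. The assumption is consistent.

Only D_A conducts; I_R ≈ 6.9 mA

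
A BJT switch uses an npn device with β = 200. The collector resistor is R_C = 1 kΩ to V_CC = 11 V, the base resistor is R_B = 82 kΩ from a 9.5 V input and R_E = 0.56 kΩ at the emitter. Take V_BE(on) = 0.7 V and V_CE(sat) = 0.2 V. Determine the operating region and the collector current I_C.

saturation; I_C ≈ 6.9 mA

Assume active: I_B = (9.5 − 0.7)/(82 + 201×0.56) = 0.0452 mA, I_C = β·I_B = 9.05 mA.
Then V_CE = 11 − 9.05×1 − 9.09×0.56 = -3.14 V < 0.2 V — the active assumption fails.
Re-solve with V_CE = 0.2 V. KCL at the emitter: V_E/R_E = (V_BB−0.7−V_E)/R_B + (V_CC−0.2−V_E)/R_C, giving V_E = 3.9 V.
I_C = (V_CC − 0.2 − V_E)/R_C = (10.8 − 3.9)/1 = 6.9 mA.
Check: I_B = (8.8 − 3.9)/82 = 0.0598 mA, and β·I_B = 12 mA > I_C, confirming saturation.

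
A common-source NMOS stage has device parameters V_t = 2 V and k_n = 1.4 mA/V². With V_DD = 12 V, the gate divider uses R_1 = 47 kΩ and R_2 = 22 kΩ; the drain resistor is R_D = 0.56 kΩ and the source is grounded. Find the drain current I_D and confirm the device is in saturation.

I_D ≈ 2.3 mA

V_G = V_DD·R_2/(R_1+R_2) = 12×22/69 = 3.83 V. With the source grounded, V_GS = V_G = 3.83 V.
Assume saturation: I_D = (k_n/2)(V_GS − V_t)² = (1.4/2)×(3.83 − 2)² = 0.7×1.83² = 2.33 mA.
V_DS = V_DD − I_D·R_D = 12 − 2.33×0.56 = 10.7 V.
Saturation requires V_DS ≥ V_GS − V_t = 1.83 V; 10.7 ≥ 1.83 ✓.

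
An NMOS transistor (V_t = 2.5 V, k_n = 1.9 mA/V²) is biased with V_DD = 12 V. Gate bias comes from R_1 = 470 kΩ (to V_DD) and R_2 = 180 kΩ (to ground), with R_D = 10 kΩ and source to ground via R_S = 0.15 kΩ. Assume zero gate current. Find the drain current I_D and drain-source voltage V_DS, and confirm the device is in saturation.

V_G = V_DD·R_2/(R_1+R_2) = 12×180/650 = 3.32 V.
Assume saturation: I_D = (k_n/2)(V_GS − V_t)² with V_GS = V_G − I_D·R_S = 3.32 − 0.15·I_D.
Substituting gives 0.0214·I_D² − 1.23·I_D + 0.644 = 0, with roots I_D = 0.526 or 57.2 mA.
The root I_D = 57.2 mA gives V_GS = -5.26 V ≤ V_t, so take I_D = 0.526 mA.
Then V_GS = 3.24 V and V_DS = V_DD − I_D(R_D+R_S) = 12 − 0.526×10.2 = 6.66 V.
Saturation requires V_DS ≥ V_GS − V_t = 0.744 V; 6.66 ≥ 0.744 ✓.

I_D ≈ 0.53 mA, V_DS ≈ 6.7 V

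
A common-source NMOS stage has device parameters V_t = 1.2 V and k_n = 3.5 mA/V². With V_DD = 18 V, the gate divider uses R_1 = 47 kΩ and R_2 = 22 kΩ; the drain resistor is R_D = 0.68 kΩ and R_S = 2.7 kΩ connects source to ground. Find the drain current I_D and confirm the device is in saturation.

I_D ≈ 1.4 mA

V_G = V_DD·R_2/(R_1+R_2) = 18×22/69 = 5.74 V.
Assume saturation: I_D = (k_n/2)(V_GS − V_t)² with V_GS = V_G − I_D·R_S = 5.74 − 2.7·I_D.
Substituting gives 12.8·I_D² − 43.9·I_D + 36.1 = 0, with roots I_D = 1.36 or 2.09 mA.
The root I_D = 2.09 mA gives V_GS = 0.108 V ≤ V_t, so take I_D = 1.36 mA.
Then V_GS = 2.08 V and V_DS = V_DD − I_D(R_D+R_S) = 18 − 1.36×3.38 = 13.4 V.
Saturation requires V_DS ≥ V_GS − V_t = 0.88 V; 13.4 ≥ 0.88 ✓.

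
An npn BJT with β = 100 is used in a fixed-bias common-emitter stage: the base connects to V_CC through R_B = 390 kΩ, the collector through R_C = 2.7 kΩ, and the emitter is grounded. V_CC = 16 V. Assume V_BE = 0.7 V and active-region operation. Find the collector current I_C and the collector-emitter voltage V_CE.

Base loop: V_CC = I_B·R_B + V_BE, so I_B = (16 − 0.7)/390 kΩ = 0.0392 mA.
In the active region I_C = β·I_B = 100 × 0.0392 = 3.92 mA.
Collector loop: V_CE = V_CC − I_C·R_C = 16 − 3.92×2.7 = 5.41 V.
Since V_CE = 5.41 V > V_CE(sat) ≈ 0.2 V, the transistor is in the active region as assumed.

I_C ≈ 3.9 mA, V_CE ≈ 5.4 V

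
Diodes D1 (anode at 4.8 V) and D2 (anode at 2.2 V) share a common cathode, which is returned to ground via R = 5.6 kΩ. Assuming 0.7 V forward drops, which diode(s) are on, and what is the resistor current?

Assume both conduct. Then node N would need to be at both 4.8−0.7 = 4.1 V and 2.2−0.7 = 1.5 V, which is impossible.
Assume only D1 conducts: V_N = 4.8 − 0.7 = 4.1 V, so I_R = 4.1/5.6 = 0.732 mA.
Check D2: its anode-to-cathode voltage is 2.2 − 4.1 = -1.9 V < 0.7 V, so it is off. The assumption is consistent.

Only D1 conducts; I_R ≈ 0.73 mA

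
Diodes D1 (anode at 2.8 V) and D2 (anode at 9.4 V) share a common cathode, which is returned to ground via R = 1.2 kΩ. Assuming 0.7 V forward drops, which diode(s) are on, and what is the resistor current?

Assume both conduct. Then node N would need to be at both 2.8−0.7 = 2.1 V and 9.4−0.7 = 8.7 V, which is impossible.
Assume only D2 conducts: V_N = 9.4 − 0.7 = 8.7 V, so I_R = 8.7/1.2 = 7.25 mA.
Check D1: its anode-to-cathode voltage is 2.8 − 8.7 = -5.9 V < 0.7 V, so it is off. The assumption is consistent.

Only D2 conducts; I_R ≈ 7.3 mA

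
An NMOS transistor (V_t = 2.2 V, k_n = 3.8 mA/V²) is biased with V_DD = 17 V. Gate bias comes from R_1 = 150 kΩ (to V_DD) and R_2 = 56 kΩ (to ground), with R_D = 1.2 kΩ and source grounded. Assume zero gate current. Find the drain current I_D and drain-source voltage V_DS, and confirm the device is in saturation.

I_D ≈ 11 mA, V_DS ≈ 3.6 V

V_G = V_DD·R_2/(R_1+R_2) = 17×56/206 = 4.62 V. With the source grounded, V_GS = V_G = 4.62 V.
Assume saturation: I_D = (k_n/2)(V_GS − V_t)² = (3.8/2)×(4.62 − 2.2)² = 1.9×2.42² = 11.1 mA.
V_DS = V_DD − I_D·R_D = 17 − 11.1×1.2 = 3.63 V.
Saturation requires V_DS ≥ V_GS − V_t = 2.42 V; 3.63 ≥ 2.42 ✓.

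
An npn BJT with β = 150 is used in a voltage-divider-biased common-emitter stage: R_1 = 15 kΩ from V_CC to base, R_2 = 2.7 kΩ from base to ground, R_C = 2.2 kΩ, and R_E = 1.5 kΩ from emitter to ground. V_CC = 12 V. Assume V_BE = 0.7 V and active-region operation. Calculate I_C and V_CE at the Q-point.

Thevenize the base divider: V_Th = V_CC·R_2/(R_1+R_2) = 12×2.7/17.7 = 1.83 V, R_Th = R_1‖R_2 = 2.29 kΩ.
Base-emitter loop: V_Th = I_B·R_Th + V_BE + (β+1)I_B·R_E, so I_B = (1.83 − 0.7) / (2.29 + 151×1.5) = 0.00494 mA.
I_C = β·I_B = 150×0.00494 = 0.741 mA, and I_E = (β+1)I_B = 0.746 mA.
V_CE = V_CC − I_C·R_C − I_E·R_E = 12 − 0.741×2.2 − 0.746×1.5 = 9.25 V.
V_CE = 9.25 V > 0.2 V confirms active-region operation.

I_C ≈ 0.74 mA, V_CE ≈ 9.3 V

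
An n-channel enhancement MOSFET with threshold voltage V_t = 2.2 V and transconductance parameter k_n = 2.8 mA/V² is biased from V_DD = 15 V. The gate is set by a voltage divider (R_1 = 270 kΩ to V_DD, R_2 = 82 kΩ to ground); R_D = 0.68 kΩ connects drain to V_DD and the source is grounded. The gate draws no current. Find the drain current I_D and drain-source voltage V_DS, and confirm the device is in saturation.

I_D ≈ 2.3 mA, V_DS ≈ 13 V

V_G = V_DD·R_2/(R_1+R_2) = 15×82/352 = 3.49 V. With the source grounded, V_GS = V_G = 3.49 V.
Assume saturation: I_D = (k_n/2)(V_GS − V_t)² = (2.8/2)×(3.49 − 2.2)² = 1.4×1.29² = 2.35 mA.
V_DS = V_DD − I_D·R_D = 15 − 2.35×0.68 = 13.4 V.
Saturation requires V_DS ≥ V_GS − V_t = 1.29 V; 13.4 ≥ 1.29 ✓.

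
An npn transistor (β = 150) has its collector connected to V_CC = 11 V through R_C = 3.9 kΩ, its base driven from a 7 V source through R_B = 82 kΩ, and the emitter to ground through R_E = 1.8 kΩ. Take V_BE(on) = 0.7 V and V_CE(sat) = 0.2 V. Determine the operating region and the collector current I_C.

saturation; I_C ≈ 1.9 mA

Assume active: I_B = (7 − 0.7)/(82 + 151×1.8) = 0.0178 mA, I_C = β·I_B = 2.67 mA.
Then V_CE = 11 − 2.67×3.9 − 2.69×1.8 = -4.26 V < 0.2 V — the active assumption fails.
Re-solve with V_CE = 0.2 V. KCL at the emitter: V_E/R_E = (V_BB−0.7−V_E)/R_B + (V_CC−0.2−V_E)/R_C, giving V_E = 3.45 V.
I_C = (V_CC − 0.2 − V_E)/R_C = (10.8 − 3.45)/3.9 = 1.88 mA.
Check: I_B = (6.3 − 3.45)/82 = 0.0347 mA, and β·I_B = 5.21 mA > I_C, confirming saturation.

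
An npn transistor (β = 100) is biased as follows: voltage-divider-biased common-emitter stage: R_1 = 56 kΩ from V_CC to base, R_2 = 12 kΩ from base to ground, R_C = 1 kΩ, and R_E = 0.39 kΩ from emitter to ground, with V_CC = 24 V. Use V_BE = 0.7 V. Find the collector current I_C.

Thevenize the base divider: V_Th = V_CC·R_2/(R_1+R_2) = 24×12/68 = 4.24 V, R_Th = R_1‖R_2 = 9.88 kΩ.
Base-emitter loop: V_Th = I_B·R_Th + V_BE + (β+1)I_B·R_E, so I_B = (4.24 − 0.7) / (9.88 + 101×0.39) = 0.0718 mA.
I_C = β·I_B = 100×0.0718 = 7.18 mA, and I_E = (β+1)I_B = 7.25 mA.
V_CE = V_CC − I_C·R_C − I_E·R_E = 24 − 7.18×1 − 7.25×0.39 = 14 V.
V_CE = 14 V > 0.2 V confirms active-region operation.

I_C ≈ 7.2 mA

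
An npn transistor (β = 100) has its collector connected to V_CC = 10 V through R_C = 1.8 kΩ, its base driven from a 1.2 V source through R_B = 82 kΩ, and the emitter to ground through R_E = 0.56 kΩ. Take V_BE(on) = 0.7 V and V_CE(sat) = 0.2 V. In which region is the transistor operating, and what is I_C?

Assume active. Base-emitter loop: I_B = (V_BB − V_BE)/(R_B + (β+1)R_E) = (1.2 − 0.7)/(82 + 101×0.56) = 0.00361 mA.
I_C = β·I_B = 100×0.00361 = 0.361 mA.
V_CE = V_CC − I_C·R_C − I_E·R_E = 10 − 0.361×1.8 − 0.364×0.56 = 9.15 V > V_CE(sat), so the active-region assumption holds.

active; I_C ≈ 0.36 mA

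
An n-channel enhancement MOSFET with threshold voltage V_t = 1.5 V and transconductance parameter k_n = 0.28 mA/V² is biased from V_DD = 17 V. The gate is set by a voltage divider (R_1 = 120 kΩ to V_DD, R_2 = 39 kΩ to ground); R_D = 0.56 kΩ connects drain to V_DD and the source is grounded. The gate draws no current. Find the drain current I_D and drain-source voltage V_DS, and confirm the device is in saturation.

I_D ≈ 1 mA, V_DS ≈ 16 V

V_G = V_DD·R_2/(R_1+R_2) = 17×39/159 = 4.17 V. With the source grounded, V_GS = V_G = 4.17 V.
Assume saturation: I_D = (k_n/2)(V_GS − V_t)² = (0.28/2)×(4.17 − 1.5)² = 0.14×2.67² = 0.998 mA.
V_DS = V_DD − I_D·R_D = 17 − 0.998×0.56 = 16.4 V.
Saturation requires V_DS ≥ V_GS − V_t = 2.67 V; 16.4 ≥ 2.67 ✓.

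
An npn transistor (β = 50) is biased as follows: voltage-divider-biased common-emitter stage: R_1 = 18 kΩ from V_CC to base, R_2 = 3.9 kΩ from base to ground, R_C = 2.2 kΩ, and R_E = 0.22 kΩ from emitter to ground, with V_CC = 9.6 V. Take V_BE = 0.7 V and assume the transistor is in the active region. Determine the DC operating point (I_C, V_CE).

I_C ≈ 3.5 mA, V_CE ≈ 1.1 V

Thevenize the base divider: V_Th = V_CC·R_2/(R_1+R_2) = 9.6×3.9/21.9 = 1.71 V, R_Th = R_1‖R_2 = 3.21 kΩ.
Base-emitter loop: V_Th = I_B·R_Th + V_BE + (β+1)I_B·R_E, so I_B = (1.71 − 0.7) / (3.21 + 51×0.22) = 0.07 mA.
I_C = β·I_B = 50×0.07 = 3.5 mA, and I_E = (β+1)I_B = 3.57 mA.
V_CE = V_CC − I_C·R_C − I_E·R_E = 9.6 − 3.5×2.2 − 3.57×0.22 = 1.12 V.
V_CE = 1.12 V > 0.2 V confirms active-region operation.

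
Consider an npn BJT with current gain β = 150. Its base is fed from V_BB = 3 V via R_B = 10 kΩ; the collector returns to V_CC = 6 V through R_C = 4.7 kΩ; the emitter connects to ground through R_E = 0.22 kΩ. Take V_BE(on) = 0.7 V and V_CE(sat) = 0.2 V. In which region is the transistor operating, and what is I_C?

saturation; I_C ≈ 1.2 mA

Assume active: I_B = (3 − 0.7)/(10 + 151×0.22) = 0.0532 mA, I_C = β·I_B = 7.98 mA.
Then V_CE = 6 − 7.98×4.7 − 8.04×0.22 = -33.3 V < 0.2 V — the active assumption fails.
Re-solve with V_CE = 0.2 V. KCL at the emitter: V_E/R_E = (V_BB−0.7−V_E)/R_B + (V_CC−0.2−V_E)/R_C, giving V_E = 0.301 V.
I_C = (V_CC − 0.2 − V_E)/R_C = (5.8 − 0.301)/4.7 = 1.17 mA.
Check: I_B = (2.3 − 0.301)/10 = 0.2 mA, and β·I_B = 30 mA > I_C, confirming saturation.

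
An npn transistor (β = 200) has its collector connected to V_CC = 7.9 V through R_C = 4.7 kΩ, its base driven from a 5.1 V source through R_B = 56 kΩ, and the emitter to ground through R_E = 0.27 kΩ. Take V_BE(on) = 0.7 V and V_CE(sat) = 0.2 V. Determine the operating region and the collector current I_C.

Assume active: I_B = (5.1 − 0.7)/(56 + 201×0.27) = 0.0399 mA, I_C = β·I_B = 7.98 mA.
Then V_CE = 7.9 − 7.98×4.7 − 8.02×0.27 = -31.8 V < 0.2 V — the active assumption fails.
Re-solve with V_CE = 0.2 V. KCL at the emitter: V_E/R_E = (V_BB−0.7−V_E)/R_B + (V_CC−0.2−V_E)/R_C, giving V_E = 0.436 V.
I_C = (V_CC − 0.2 − V_E)/R_C = (7.7 − 0.436)/4.7 = 1.55 mA.
Check: I_B = (4.4 − 0.436)/56 = 0.0708 mA, and β·I_B = 14.2 mA > I_C, confirming saturation.

saturation; I_C ≈ 1.5 mA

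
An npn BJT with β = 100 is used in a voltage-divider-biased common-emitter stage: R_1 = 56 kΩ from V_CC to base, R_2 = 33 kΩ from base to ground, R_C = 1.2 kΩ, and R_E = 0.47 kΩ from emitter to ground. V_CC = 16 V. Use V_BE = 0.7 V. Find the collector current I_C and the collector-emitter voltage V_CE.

I_C ≈ 7.7 mA, V_CE ≈ 3.2 V

Thevenize the base divider: V_Th = V_CC·R_2/(R_1+R_2) = 16×33/89 = 5.93 V, R_Th = R_1‖R_2 = 20.8 kΩ.
Base-emitter loop: V_Th = I_B·R_Th + V_BE + (β+1)I_B·R_E, so I_B = (5.93 − 0.7) / (20.8 + 101×0.47) = 0.0767 mA.
I_C = β·I_B = 100×0.0767 = 7.67 mA, and I_E = (β+1)I_B = 7.75 mA.
V_CE = V_CC − I_C·R_C − I_E·R_E = 16 − 7.67×1.2 − 7.75×0.47 = 3.16 V.
V_CE = 3.16 V > 0.2 V confirms active-region operation.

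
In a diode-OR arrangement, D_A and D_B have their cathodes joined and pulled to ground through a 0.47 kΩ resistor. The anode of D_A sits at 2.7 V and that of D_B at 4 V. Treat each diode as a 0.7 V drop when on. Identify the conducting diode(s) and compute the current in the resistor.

Assume both conduct. Then node N would need to be at both 2.7−0.7 = 2 V and 4−0.7 = 3.3 V, which is impossible.
Assume only D_B conducts: V_N = 4 − 0.7 = 3.3 V, so I_R = 3.3/0.47 = 7.02 mA.
Check D_A: its anode-to-cathode voltage is 2.7 − 3.3 = -0.6 V < 0.7 V, so it is off. The assumption is consistent.

Only D_B conducts; I_R ≈ 7 mA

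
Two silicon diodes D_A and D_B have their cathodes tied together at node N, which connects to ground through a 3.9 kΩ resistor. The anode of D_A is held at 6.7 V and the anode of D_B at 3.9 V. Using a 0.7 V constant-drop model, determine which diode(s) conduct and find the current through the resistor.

Only D_A conducts; I_R ≈ 1.5 mA

Assume both conduct. Then node N would need to be at both 6.7−0.7 = 6 V and 3.9−0.7 = 3.2 V, which is impossible.
Assume only D_A conducts: V_N = 6.7 − 0.7 = 6 V, so I_R = 6/3.9 = 1.54 mA.
Check D_B: its anode-to-cathode voltage is 3.9 − 6 = -2.1 V < 0.7 V, so it is off. The assumption is consistent.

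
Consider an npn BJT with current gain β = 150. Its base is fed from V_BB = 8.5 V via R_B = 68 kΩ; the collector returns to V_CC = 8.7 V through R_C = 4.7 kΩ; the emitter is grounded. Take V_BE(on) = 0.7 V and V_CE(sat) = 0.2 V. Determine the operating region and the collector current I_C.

saturation; I_C ≈ 1.8 mA

Assume active: I_B = (8.5 − 0.7)/68 = 0.115 mA, giving I_C = β·I_B = 17.2 mA.
But then V_CE = 8.7 − 17.2×4.7 = -72.2 V < V_CE(sat) = 0.2 V — impossible in the active region.
So the transistor is saturated. With V_CE = 0.2 V, I_C = (V_CC − 0.2)/R_C = 8.5/4.7 = 1.81 mA.
Check: β·I_B = 17.2 mA > I_C = 1.81 mA, confirming saturation.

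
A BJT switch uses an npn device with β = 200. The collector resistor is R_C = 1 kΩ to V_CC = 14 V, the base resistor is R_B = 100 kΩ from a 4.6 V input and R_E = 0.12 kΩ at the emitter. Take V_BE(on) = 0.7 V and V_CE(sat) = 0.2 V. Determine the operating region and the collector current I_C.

Assume active. Base-emitter loop: I_B = (V_BB − V_BE)/(R_B + (β+1)R_E) = (4.6 − 0.7)/(100 + 201×0.12) = 0.0314 mA.
I_C = β·I_B = 200×0.0314 = 6.28 mA.
V_CE = V_CC − I_C·R_C − I_E·R_E = 14 − 6.28×1 − 6.32×0.12 = 6.96 V > V_CE(sat), so the active-region assumption holds.

active; I_C ≈ 6.3 mA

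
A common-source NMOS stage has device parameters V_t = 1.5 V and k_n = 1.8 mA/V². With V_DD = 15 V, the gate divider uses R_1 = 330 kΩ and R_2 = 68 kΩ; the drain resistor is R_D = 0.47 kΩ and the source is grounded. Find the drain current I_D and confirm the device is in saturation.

V_G = V_DD·R_2/(R_1+R_2) = 15×68/398 = 2.56 V. With the source grounded, V_GS = V_G = 2.56 V.
Assume saturation: I_D = (k_n/2)(V_GS − V_t)² = (1.8/2)×(2.56 − 1.5)² = 0.9×1.06² = 1.02 mA.
V_DS = V_DD − I_D·R_D = 15 − 1.02×0.47 = 14.5 V.
Saturation requires V_DS ≥ V_GS − V_t = 1.06 V; 14.5 ≥ 1.06 ✓.

I_D ≈ 1 mA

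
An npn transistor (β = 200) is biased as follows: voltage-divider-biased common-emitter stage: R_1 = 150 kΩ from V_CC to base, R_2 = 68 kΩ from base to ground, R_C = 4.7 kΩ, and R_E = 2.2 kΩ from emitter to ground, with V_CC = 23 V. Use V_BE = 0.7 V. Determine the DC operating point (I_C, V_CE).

Thevenize the base divider: V_Th = V_CC·R_2/(R_1+R_2) = 23×68/218 = 7.17 V, R_Th = R_1‖R_2 = 46.8 kΩ.
Base-emitter loop: V_Th = I_B·R_Th + V_BE + (β+1)I_B·R_E, so I_B = (7.17 − 0.7) / (46.8 + 201×2.2) = 0.0132 mA.
I_C = β·I_B = 200×0.0132 = 2.65 mA, and I_E = (β+1)I_B = 2.66 mA.
V_CE = V_CC − I_C·R_C − I_E·R_E = 23 − 2.65×4.7 − 2.66×2.2 = 4.7 V.
V_CE = 4.7 V > 0.2 V confirms active-region operation.

I_C ≈ 2.6 mA, V_CE ≈ 4.7 V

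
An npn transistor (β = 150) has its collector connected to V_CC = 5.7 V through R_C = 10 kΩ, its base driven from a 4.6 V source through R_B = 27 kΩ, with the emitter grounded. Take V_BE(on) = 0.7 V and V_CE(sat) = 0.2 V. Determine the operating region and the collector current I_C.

Assume active: I_B = (4.6 − 0.7)/27 = 0.144 mA, giving I_C = β·I_B = 21.7 mA.
But then V_CE = 5.7 − 21.7×10 = -211 V < V_CE(sat) = 0.2 V — impossible in the active region.
So the transistor is saturated. With V_CE = 0.2 V, I_C = (V_CC − 0.2)/R_C = 5.5/10 = 0.55 mA.
Check: β·I_B = 21.7 mA > I_C = 0.55 mA, confirming saturation.

saturation; I_C ≈ 0.55 mA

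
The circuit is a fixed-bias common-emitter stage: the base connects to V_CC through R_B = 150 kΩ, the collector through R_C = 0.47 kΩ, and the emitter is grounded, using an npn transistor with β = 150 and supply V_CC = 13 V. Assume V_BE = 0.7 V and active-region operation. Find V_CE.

V_CE ≈ 7.2 V

Base loop: V_CC = I_B·R_B + V_BE, so I_B = (13 − 0.7)/150 kΩ = 0.082 mA.
In the active region I_C = β·I_B = 150 × 0.082 = 12.3 mA.
Collector loop: V_CE = V_CC − I_C·R_C = 13 − 12.3×0.47 = 7.22 V.
Since V_CE = 7.22 V > V_CE(sat) ≈ 0.2 V, the transistor is in the active region as assumed.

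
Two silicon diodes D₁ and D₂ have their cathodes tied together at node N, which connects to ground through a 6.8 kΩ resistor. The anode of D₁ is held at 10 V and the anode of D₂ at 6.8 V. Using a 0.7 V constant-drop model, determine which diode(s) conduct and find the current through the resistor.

Assume both conduct. Then node N would need to be at both 10−0.7 = 9.3 V and 6.8−0.7 = 6.1 V, which is impossible.
Assume only D₁ conducts: V_N = 10 − 0.7 = 9.3 V, so I_R = 9.3/6.8 = 1.37 mA.
Check D₂: its anode-to-cathode voltage is 6.8 − 9.3 = -2.5 V < 0.7 V, so it is off. The assumption is consistent.

Only D₁ conducts; I_R ≈ 1.4 mA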